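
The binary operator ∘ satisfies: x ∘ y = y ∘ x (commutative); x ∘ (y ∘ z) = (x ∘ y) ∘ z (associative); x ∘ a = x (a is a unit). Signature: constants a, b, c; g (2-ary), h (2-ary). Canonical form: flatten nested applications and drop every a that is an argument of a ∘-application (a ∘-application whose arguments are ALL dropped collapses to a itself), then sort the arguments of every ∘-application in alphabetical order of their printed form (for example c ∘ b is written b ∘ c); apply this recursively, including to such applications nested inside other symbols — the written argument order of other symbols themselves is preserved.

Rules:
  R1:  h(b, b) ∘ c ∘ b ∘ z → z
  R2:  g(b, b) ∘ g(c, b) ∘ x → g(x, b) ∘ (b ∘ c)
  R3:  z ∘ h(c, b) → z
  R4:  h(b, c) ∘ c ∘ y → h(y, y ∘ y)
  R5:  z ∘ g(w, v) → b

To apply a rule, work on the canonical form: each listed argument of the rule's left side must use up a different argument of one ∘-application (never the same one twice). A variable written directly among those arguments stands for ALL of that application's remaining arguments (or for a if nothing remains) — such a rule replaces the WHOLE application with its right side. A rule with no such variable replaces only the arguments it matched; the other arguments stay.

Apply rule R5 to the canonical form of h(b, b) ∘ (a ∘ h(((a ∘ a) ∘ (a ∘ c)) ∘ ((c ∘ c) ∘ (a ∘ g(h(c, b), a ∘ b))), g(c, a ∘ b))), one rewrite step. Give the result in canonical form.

Canonical form:  h(b, b) ∘ h(c ∘ c ∘ c ∘ g(h(c, b), b), g(c, b))
Match R5:  consume g(h(c, b), b);  v := b, w := h(c, b), z := c ∘ c ∘ c
The variable takes the whole remainder — replace the entire application.
New term:  h(b, b) ∘ h(b, g(c, b))

Answer: h(b, b) ∘ h(b, g(c, b))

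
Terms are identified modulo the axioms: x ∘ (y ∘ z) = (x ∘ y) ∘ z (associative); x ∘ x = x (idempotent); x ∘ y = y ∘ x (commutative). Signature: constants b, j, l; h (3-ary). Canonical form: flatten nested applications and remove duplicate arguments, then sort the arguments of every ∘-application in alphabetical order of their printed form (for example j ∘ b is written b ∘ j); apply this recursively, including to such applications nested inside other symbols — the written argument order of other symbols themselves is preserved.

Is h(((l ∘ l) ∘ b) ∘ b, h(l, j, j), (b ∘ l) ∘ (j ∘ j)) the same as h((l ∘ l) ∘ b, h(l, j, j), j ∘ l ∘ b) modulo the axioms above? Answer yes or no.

Answer: yes — both canonical forms are h(b ∘ l, h(l, j, j), b ∘ j ∘ l)

Derivation:
Left:  h(((l ∘ l) ∘ b) ∘ b, h(l, j, j), (b ∘ l) ∘ (j ∘ j))
  Descend into:  (b ∘ l) ∘ (j ∘ j)
  Flatten:  b ∘ l ∘ j ∘ j
  Deduplicate:  drop duplicate j
  Sort:  b ∘ j ∘ l
  Rebuild:  h(b ∘ l, h(l, j, j), b ∘ j ∘ l)
Right:  h((l ∘ l) ∘ b, h(l, j, j), j ∘ l ∘ b)
  Work inside:  (l ∘ l) ∘ b
  Flatten:  l ∘ l ∘ b
  Deduplicate:  drop duplicate l
  Sort:  b ∘ l
  Reassemble:  h(b ∘ l, h(l, j, j), b ∘ j ∘ l)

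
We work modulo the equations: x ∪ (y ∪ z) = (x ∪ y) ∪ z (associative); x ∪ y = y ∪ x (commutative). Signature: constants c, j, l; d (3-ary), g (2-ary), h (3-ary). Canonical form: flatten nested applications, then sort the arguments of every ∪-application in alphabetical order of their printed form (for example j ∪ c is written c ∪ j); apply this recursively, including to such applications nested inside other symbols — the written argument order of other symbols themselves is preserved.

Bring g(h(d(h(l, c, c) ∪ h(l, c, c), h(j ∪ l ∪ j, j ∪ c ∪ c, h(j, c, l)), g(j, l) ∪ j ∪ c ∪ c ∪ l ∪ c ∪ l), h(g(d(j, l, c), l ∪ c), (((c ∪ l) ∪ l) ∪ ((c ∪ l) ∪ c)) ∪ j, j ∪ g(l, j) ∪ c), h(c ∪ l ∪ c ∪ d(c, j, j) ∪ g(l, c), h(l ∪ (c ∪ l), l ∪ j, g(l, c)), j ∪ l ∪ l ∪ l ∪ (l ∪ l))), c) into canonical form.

Descend into:  (((c ∪ l) ∪ l) ∪ ((c ∪ l) ∪ c)) ∪ j
Flatten:  c ∪ l ∪ l ∪ c ∪ l ∪ c ∪ j
Sort:  c ∪ c ∪ c ∪ j ∪ l ∪ l ∪ l
Put back:  g(h(d(h(l, c, c) ∪ h(l, c, c), h(j ∪ j ∪ l, c ∪ c ∪ j, h(j, c, l)), c ∪ c ∪ c ∪ g(j, l) ∪ j ∪ l ∪ l), h(g(d(j, l, c), c ∪ l), c ∪ c ∪ c ∪ j ∪ l ∪ l ∪ l, c ∪ g(l, j) ∪ j), h(c ∪ c ∪ d(c, j, j) ∪ g(l, c) ∪ l, h(c ∪ l ∪ l, j ∪ l, g(l, c)), j ∪ l ∪ l ∪ l ∪ l ∪ l)), c)

Answer: g(h(d(h(l, c, c) ∪ h(l, c, c), h(j ∪ j ∪ l, c ∪ c ∪ j, h(j, c, l)), c ∪ c ∪ c ∪ g(j, l) ∪ j ∪ l ∪ l), h(g(d(j, l, c), c ∪ l), c ∪ c ∪ c ∪ j ∪ l ∪ l ∪ l, c ∪ g(l, j) ∪ j), h(c ∪ c ∪ d(c, j, j) ∪ g(l, c) ∪ l, h(c ∪ l ∪ l, j ∪ l, g(l, c)), j ∪ l ∪ l ∪ l ∪ l ∪ l)), c)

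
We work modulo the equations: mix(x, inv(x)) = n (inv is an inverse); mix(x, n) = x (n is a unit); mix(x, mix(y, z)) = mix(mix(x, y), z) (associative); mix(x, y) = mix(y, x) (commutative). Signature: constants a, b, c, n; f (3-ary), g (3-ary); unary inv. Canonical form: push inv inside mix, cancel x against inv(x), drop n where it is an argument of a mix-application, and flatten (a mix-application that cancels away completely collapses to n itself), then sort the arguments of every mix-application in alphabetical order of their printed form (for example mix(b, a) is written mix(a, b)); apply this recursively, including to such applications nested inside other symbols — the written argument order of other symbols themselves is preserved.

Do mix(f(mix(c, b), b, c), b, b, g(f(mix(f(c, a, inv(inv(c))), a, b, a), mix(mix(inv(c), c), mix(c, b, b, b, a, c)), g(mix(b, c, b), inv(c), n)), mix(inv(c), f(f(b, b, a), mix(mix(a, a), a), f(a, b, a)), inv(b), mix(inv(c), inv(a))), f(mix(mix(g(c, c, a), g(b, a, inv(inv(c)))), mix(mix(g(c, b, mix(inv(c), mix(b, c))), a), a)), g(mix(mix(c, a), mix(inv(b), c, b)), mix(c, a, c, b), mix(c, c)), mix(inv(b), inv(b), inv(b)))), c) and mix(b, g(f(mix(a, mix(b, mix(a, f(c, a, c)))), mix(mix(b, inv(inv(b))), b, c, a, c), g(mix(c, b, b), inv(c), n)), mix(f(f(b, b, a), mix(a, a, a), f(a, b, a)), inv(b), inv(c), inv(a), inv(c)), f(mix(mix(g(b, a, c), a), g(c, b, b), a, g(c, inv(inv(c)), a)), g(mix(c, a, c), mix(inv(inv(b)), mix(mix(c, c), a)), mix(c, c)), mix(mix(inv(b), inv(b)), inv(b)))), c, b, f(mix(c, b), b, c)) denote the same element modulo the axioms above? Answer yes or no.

Left:  mix(f(mix(c, b), b, c), b, b, g(f(mix(f(c, a, inv(inv(c))), a, b, a), mix(mix(inv(c), c), mix(c, b, b, b, a, c)), g(mix(b, c, b), inv(c), n)), mix(inv(c), f(f(b, b, a), mix(mix(a, a), a), f(a, b, a)), inv(b), mix(inv(c), inv(a))), f(mix(mix(g(c, c, a), g(b, a, inv(inv(c)))), mix(mix(g(c, b, mix(inv(c), mix(b, c))), a), a)), g(mix(mix(c, a), mix(inv(b), c, b)), mix(c, a, c, b), mix(c, c)), mix(inv(b), inv(b), inv(b)))), c)
  Push inv inside:  distribute inv over mix and collapse double inv
  Collect terms:  mix(f(mix(b, c), b, c), b, b, g(f(mix(a, a, b, f(c, a, c)), mix(a, b, b, b, c, c), g(mix(b, b, c), inv(c), n)), mix(f(f(b, b, a), mix(a, a, a), f(a, b, a)), inv(a), inv(b), inv(c), inv(c)), f(mix(a, a, g(b, a, c), g(c, b, b), g(c, c, a)), g(mix(a, c, c), mix(a, b, c, c), mix(c, c)), mix(inv(b), inv(b), inv(b)))), c)
  Sort arguments:  mix(b, b, c, f(mix(b, c), b, c), g(f(mix(a, a, b, f(c, a, c)), mix(a, b, b, b, c, c), g(mix(b, b, c), inv(c), n)), mix(f(f(b, b, a), mix(a, a, a), f(a, b, a)), inv(a), inv(b), inv(c), inv(c)), f(mix(a, a, g(b, a, c), g(c, b, b), g(c, c, a)), g(mix(a, c, c), mix(a, b, c, c), mix(c, c)), mix(inv(b), inv(b), inv(b)))))
Right:  mix(b, g(f(mix(a, mix(b, mix(a, f(c, a, c)))), mix(mix(b, inv(inv(b))), b, c, a, c), g(mix(c, b, b), inv(c), n)), mix(f(f(b, b, a), mix(a, a, a), f(a, b, a)), inv(b), inv(c), inv(a), inv(c)), f(mix(mix(g(b, a, c), a), g(c, b, b), a, g(c, inv(inv(c)), a)), g(mix(c, a, c), mix(inv(inv(b)), mix(mix(c, c), a)), mix(c, c)), mix(mix(inv(b), inv(b)), inv(b)))), c, b, f(mix(c, b), b, c))
  Push inv inside:  distribute inv over mix and collapse double inv
  Collect:  mix(b, b, g(f(mix(a, a, b, f(c, a, c)), mix(a, b, b, b, c, c), g(mix(b, b, c), inv(c), n)), mix(f(f(b, b, a), mix(a, a, a), f(a, b, a)), inv(a), inv(b), inv(c), inv(c)), f(mix(a, a, g(b, a, c), g(c, b, b), g(c, c, a)), g(mix(a, c, c), mix(a, b, c, c), mix(c, c)), mix(inv(b), inv(b), inv(b)))), c, f(mix(b, c), b, c))
  Sort arguments:  mix(b, b, c, f(mix(b, c), b, c), g(f(mix(a, a, b, f(c, a, c)), mix(a, b, b, b, c, c), g(mix(b, b, c), inv(c), n)), mix(f(f(b, b, a), mix(a, a, a), f(a, b, a)), inv(a), inv(b), inv(c), inv(c)), f(mix(a, a, g(b, a, c), g(c, b, b), g(c, c, a)), g(mix(a, c, c), mix(a, b, c, c), mix(c, c)), mix(inv(b), inv(b), inv(b)))))

Answer: yes — both canonical forms are mix(b, b, c, f(mix(b, c), b, c), g(f(mix(a, a, b, f(c, a, c)), mix(a, b, b, b, c, c), g(mix(b, b, c), inv(c), n)), mix(f(f(b, b, a), mix(a, a, a), f(a, b, a)), inv(a), inv(b), inv(c), inv(c)), f(mix(a, a, g(b, a, c), g(c, b, b), g(c, c, a)), g(mix(a, c, c), mix(a, b, c, c), mix(c, c)), mix(inv(b), inv(b), inv(b)))))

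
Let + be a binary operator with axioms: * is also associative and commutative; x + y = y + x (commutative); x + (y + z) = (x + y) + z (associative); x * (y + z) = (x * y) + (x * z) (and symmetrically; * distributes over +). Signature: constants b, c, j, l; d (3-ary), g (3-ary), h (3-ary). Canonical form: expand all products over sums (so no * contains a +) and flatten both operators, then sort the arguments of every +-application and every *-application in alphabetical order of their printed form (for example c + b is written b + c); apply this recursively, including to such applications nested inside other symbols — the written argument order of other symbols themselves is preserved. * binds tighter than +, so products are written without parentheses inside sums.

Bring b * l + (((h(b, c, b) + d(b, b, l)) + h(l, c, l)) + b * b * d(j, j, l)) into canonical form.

Answer: b * b * d(j, j, l) + b * l + d(b, b, l) + h(b, c, b) + h(l, c, l)

Derivation:
Flatten:  b * l + h(b, c, b) + d(b, b, l) + h(l, c, l) + b * b * d(j, j, l)
Sort arguments:  b * b * d(j, j, l) + b * l + d(b, b, l) + h(b, c, b) + h(l, c, l)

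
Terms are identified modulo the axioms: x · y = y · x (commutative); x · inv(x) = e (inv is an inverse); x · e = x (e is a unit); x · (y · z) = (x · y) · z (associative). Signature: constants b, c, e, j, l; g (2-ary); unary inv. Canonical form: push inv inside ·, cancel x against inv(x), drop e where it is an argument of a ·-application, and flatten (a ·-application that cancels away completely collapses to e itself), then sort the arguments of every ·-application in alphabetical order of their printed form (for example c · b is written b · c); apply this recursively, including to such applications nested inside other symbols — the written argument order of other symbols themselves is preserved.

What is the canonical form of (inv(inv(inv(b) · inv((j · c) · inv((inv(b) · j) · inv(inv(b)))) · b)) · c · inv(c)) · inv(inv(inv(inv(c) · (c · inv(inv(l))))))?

Answer: inv(c) · inv(l)

Derivation:
Push inv inside:  distribute inv over · and collapse double inv
Inverses cancel:  b cancels; j cancels
Collect terms:  inv(c) · inv(l)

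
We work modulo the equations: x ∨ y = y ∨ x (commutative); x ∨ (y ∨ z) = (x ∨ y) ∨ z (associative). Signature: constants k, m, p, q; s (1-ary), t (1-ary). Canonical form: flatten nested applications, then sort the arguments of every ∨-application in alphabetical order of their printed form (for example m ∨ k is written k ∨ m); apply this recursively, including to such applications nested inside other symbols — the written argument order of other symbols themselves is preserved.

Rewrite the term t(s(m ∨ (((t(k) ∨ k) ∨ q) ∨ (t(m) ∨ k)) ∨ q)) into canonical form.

Answer: t(s(k ∨ k ∨ m ∨ q ∨ q ∨ t(k) ∨ t(m)))

Derivation:
Work inside:  m ∨ (((t(k) ∨ k) ∨ q) ∨ (t(m) ∨ k)) ∨ q
Flatten:  m ∨ t(k) ∨ k ∨ q ∨ t(m) ∨ k ∨ q
Order the arguments:  k ∨ k ∨ m ∨ q ∨ q ∨ t(k) ∨ t(m)
Put back:  t(s(k ∨ k ∨ m ∨ q ∨ q ∨ t(k) ∨ t(m)))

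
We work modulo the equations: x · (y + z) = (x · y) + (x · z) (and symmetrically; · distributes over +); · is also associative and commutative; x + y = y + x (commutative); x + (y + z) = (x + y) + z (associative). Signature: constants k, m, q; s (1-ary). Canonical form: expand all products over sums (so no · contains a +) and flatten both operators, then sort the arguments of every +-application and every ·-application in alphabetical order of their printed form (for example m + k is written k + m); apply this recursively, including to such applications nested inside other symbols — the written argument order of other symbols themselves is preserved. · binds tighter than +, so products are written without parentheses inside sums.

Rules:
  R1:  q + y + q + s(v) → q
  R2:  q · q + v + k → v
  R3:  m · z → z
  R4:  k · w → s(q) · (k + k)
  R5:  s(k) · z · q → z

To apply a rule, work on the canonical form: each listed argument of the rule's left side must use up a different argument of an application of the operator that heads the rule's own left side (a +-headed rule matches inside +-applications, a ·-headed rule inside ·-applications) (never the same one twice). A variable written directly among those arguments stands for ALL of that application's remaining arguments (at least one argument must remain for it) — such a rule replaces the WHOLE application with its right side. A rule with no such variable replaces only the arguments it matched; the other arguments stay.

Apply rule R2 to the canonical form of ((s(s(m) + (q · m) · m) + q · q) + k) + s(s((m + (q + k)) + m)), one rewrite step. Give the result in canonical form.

Answer: s(m · m · q + s(m)) + s(s(k + m + m + q))

Derivation:
Canonical form:  k + q · q + s(m · m · q + s(m)) + s(s(k + m + m + q))
Match R2:  consume k, q · q;  v := s(m · m · q + s(m)) + s(s(k + m + m + q))
The variable takes the whole remainder — replace the entire application.
Giving:  s(m · m · q + s(m)) + s(s(k + m + m + q))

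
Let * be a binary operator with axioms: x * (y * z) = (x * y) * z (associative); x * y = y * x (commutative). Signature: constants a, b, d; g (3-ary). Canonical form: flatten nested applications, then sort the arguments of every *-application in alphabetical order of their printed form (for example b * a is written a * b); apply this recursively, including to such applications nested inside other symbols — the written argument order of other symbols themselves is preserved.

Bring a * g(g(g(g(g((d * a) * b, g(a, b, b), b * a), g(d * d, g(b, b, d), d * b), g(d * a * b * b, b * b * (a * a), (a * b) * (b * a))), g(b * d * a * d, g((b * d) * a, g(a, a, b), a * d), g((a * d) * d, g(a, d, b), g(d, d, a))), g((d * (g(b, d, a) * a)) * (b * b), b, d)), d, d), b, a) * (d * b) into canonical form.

Answer: a * b * d * g(g(g(g(g(a * b * d, g(a, b, b), a * b), g(d * d, g(b, b, d), b * d), g(a * b * b * d, a * a * b * b, a * a * b * b)), g(a * b * d * d, g(a * b * d, g(a, a, b), a * d), g(a * d * d, g(a, d, b), g(d, d, a))), g(a * b * b * d * g(b, d, a), b, d)), d, d), b, a)

Derivation:
Merge nested applications:  a * g(g(g(g(g((d * a) * b, g(a, b, b), b * a), g(d * d, g(b, b, d), d * b), g(d * a * b * b, b * b * (a * a), (a * b) * (b * a))), g(b * d * a * d, g((b * d) * a, g(a, a, b), a * d), g((a * d) * d, g(a, d, b), g(d, d, a))), g((d * (g(b, d, a) * a)) * (b * b), b, d)), d, d), b, a) * d * b
Canonicalize subterm:  g(g(g(g(g((d * a) * b, g(a, b, b), b * a), g(d * d, g(b, b, d), d * b), g(d * a * b * b, b * b * (a * a), (a * b) * (b * a))), g(b * d * a * d, g((b * d) * a, g(a, a, b), a * d), g((a * d) * d, g(a, d, b), g(d, d, a))), g((d * (g(b, d, a) * a)) * (b * b), b, d)), d, d), b, a)  →  g(g(g(g(g(a * b * d, g(a, b, b), a * b), g(d * d, g(b, b, d), b * d), g(a * b * b * d, a * a * b * b, a * a * b * b)), g(a * b * d * d, g(a * b * d, g(a, a, b), a * d), g(a * d * d, g(a, d, b), g(d, d, a))), g(a * b * b * d * g(b, d, a), b, d)), d, d), b, a)
Order the arguments:  a * b * d * g(g(g(g(g(a * b * d, g(a, b, b), a * b), g(d * d, g(b, b, d), b * d), g(a * b * b * d, a * a * b * b, a * a * b * b)), g(a * b * d * d, g(a * b * d, g(a, a, b), a * d), g(a * d * d, g(a, d, b), g(d, d, a))), g(a * b * b * d * g(b, d, a), b, d)), d, d), b, a)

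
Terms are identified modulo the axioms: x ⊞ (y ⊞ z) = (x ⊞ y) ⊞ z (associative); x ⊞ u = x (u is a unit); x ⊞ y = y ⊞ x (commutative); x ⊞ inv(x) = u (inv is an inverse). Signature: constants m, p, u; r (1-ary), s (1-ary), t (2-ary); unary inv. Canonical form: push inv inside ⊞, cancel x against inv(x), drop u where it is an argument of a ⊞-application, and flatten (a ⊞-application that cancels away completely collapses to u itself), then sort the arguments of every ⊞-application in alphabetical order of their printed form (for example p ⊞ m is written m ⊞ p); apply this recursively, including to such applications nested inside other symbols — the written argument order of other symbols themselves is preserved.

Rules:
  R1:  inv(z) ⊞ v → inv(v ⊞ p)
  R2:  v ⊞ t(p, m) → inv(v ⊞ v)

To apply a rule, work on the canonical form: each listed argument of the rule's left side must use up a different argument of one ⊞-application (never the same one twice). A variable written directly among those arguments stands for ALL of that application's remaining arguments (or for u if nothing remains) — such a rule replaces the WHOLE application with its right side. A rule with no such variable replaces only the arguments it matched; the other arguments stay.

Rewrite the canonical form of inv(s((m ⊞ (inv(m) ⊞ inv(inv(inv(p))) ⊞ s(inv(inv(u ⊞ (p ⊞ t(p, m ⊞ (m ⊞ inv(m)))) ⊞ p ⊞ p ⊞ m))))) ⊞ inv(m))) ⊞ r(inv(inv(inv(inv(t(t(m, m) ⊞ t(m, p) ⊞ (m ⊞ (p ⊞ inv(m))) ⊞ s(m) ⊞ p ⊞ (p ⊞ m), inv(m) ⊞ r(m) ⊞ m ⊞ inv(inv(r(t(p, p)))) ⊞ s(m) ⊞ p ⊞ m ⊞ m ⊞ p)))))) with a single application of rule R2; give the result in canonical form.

Canonical form:  inv(s(inv(m) ⊞ inv(p) ⊞ s(m ⊞ p ⊞ p ⊞ p ⊞ t(p, m)))) ⊞ r(t(m ⊞ p ⊞ p ⊞ p ⊞ s(m) ⊞ t(m, m) ⊞ t(m, p), m ⊞ m ⊞ p ⊞ p ⊞ r(m) ⊞ r(t(p, p)) ⊞ s(m)))
Match R2:  consume t(p, m);  v := m ⊞ p ⊞ p ⊞ p
Every leftover argument binds to the variable; the entire application is replaced.
Giving:  inv(s(inv(m) ⊞ inv(p) ⊞ s(inv(m) ⊞ inv(m) ⊞ inv(p) ⊞ inv(p) ⊞ inv(p) ⊞ inv(p) ⊞ inv(p) ⊞ inv(p)))) ⊞ r(t(m ⊞ p ⊞ p ⊞ p ⊞ s(m) ⊞ t(m, m) ⊞ t(m, p), m ⊞ m ⊞ p ⊞ p ⊞ r(m) ⊞ r(t(p, p)) ⊞ s(m)))

Answer: inv(s(inv(m) ⊞ inv(p) ⊞ s(inv(m) ⊞ inv(m) ⊞ inv(p) ⊞ inv(p) ⊞ inv(p) ⊞ inv(p) ⊞ inv(p) ⊞ inv(p)))) ⊞ r(t(m ⊞ p ⊞ p ⊞ p ⊞ s(m) ⊞ t(m, m) ⊞ t(m, p), m ⊞ m ⊞ p ⊞ p ⊞ r(m) ⊞ r(t(p, p)) ⊞ s(m)))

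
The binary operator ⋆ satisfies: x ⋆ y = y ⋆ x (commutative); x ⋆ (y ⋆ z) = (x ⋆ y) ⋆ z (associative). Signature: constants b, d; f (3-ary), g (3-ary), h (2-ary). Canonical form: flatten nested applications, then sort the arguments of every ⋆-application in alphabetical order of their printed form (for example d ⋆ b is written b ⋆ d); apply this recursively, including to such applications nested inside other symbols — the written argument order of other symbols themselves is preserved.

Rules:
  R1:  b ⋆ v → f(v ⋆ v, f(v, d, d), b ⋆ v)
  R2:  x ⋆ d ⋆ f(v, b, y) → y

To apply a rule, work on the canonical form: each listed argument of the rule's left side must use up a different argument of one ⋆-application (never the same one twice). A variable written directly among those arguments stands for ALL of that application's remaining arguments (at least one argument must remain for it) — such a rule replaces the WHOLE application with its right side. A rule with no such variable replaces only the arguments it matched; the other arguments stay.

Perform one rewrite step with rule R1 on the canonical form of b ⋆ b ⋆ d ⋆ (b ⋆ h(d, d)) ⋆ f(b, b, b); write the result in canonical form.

Canonical form:  b ⋆ b ⋆ b ⋆ d ⋆ f(b, b, b) ⋆ h(d, d)
R1 matches:  uses b;  v := b ⋆ b ⋆ d ⋆ f(b, b, b) ⋆ h(d, d)
Every leftover argument binds to the variable; the entire application is replaced.
Giving:  f(b ⋆ b ⋆ b ⋆ b ⋆ d ⋆ d ⋆ f(b, b, b) ⋆ f(b, b, b) ⋆ h(d, d) ⋆ h(d, d), f(b ⋆ b ⋆ d ⋆ f(b, b, b) ⋆ h(d, d), d, d), b ⋆ b ⋆ b ⋆ d ⋆ f(b, b, b) ⋆ h(d, d))

Answer: f(b ⋆ b ⋆ b ⋆ b ⋆ d ⋆ d ⋆ f(b, b, b) ⋆ f(b, b, b) ⋆ h(d, d) ⋆ h(d, d), f(b ⋆ b ⋆ d ⋆ f(b, b, b) ⋆ h(d, d), d, d), b ⋆ b ⋆ b ⋆ d ⋆ f(b, b, b) ⋆ h(d, d))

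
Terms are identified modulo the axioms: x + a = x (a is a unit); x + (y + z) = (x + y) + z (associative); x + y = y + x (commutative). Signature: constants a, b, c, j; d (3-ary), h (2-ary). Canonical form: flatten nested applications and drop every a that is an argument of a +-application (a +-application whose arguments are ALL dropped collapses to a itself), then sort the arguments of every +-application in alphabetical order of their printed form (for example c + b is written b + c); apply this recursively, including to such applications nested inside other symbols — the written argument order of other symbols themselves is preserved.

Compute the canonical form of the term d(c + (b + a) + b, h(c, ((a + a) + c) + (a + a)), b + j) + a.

Answer: d(b + b + c, h(c, c), b + j)

Derivation:
Inside:  d(c + (b + a) + b, h(c, ((a + a) + c) + (a + a)), b + j)  →  d(b + b + c, h(c, c), b + j)
Units out:  drop a
Sort:  d(b + b + c, h(c, c), b + j)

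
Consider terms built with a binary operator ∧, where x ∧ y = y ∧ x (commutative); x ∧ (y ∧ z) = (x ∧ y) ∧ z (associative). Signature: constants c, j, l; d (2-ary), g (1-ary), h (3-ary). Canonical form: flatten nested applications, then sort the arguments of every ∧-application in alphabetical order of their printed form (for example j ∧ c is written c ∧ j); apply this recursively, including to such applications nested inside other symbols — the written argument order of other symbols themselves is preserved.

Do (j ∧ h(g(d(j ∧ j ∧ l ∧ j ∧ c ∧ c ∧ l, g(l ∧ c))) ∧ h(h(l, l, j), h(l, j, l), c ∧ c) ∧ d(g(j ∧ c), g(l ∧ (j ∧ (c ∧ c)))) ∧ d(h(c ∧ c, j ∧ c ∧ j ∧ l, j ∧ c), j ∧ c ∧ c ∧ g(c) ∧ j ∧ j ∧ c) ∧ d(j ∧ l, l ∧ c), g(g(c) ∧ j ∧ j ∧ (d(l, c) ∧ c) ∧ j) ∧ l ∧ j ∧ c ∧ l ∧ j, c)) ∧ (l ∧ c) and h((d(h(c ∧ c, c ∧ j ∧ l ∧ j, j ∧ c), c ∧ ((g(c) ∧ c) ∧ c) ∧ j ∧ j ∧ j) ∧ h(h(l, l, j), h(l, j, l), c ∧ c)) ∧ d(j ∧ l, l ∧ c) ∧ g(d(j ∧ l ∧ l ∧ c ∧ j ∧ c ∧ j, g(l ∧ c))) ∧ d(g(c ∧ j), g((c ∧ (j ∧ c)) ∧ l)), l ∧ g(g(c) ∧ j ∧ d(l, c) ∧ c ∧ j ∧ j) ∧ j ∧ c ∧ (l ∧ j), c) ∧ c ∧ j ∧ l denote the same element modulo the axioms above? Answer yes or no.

Answer: yes — both canonical forms are c ∧ h(d(g(c ∧ j), g(c ∧ c ∧ j ∧ l)) ∧ d(h(c ∧ c, c ∧ j ∧ j ∧ l, c ∧ j), c ∧ c ∧ c ∧ g(c) ∧ j ∧ j ∧ j) ∧ d(j ∧ l, c ∧ l) ∧ g(d(c ∧ c ∧ j ∧ j ∧ j ∧ l ∧ l, g(c ∧ l))) ∧ h(h(l, l, j), h(l, j, l), c ∧ c), c ∧ g(c ∧ d(l, c) ∧ g(c) ∧ j ∧ j ∧ j) ∧ j ∧ j ∧ l ∧ l, c) ∧ j ∧ l

Derivation:
Left:  (j ∧ h(g(d(j ∧ j ∧ l ∧ j ∧ c ∧ c ∧ l, g(l ∧ c))) ∧ h(h(l, l, j), h(l, j, l), c ∧ c) ∧ d(g(j ∧ c), g(l ∧ (j ∧ (c ∧ c)))) ∧ d(h(c ∧ c, j ∧ c ∧ j ∧ l, j ∧ c), j ∧ c ∧ c ∧ g(c) ∧ j ∧ j ∧ c) ∧ d(j ∧ l, l ∧ c), g(g(c) ∧ j ∧ j ∧ (d(l, c) ∧ c) ∧ j) ∧ l ∧ j ∧ c ∧ l ∧ j, c)) ∧ (l ∧ c)
  Un-nest:  j ∧ h(g(d(j ∧ j ∧ l ∧ j ∧ c ∧ c ∧ l, g(l ∧ c))) ∧ h(h(l, l, j), h(l, j, l), c ∧ c) ∧ d(g(j ∧ c), g(l ∧ (j ∧ (c ∧ c)))) ∧ d(h(c ∧ c, j ∧ c ∧ j ∧ l, j ∧ c), j ∧ c ∧ c ∧ g(c) ∧ j ∧ j ∧ c) ∧ d(j ∧ l, l ∧ c), g(g(c) ∧ j ∧ j ∧ (d(l, c) ∧ c) ∧ j) ∧ l ∧ j ∧ c ∧ l ∧ j, c) ∧ l ∧ c
  Inside:  h(g(d(j ∧ j ∧ l ∧ j ∧ c ∧ c ∧ l, g(l ∧ c))) ∧ h(h(l, l, j), h(l, j, l), c ∧ c) ∧ d(g(j ∧ c), g(l ∧ (j ∧ (c ∧ c)))) ∧ d(h(c ∧ c, j ∧ c ∧ j ∧ l, j ∧ c), j ∧ c ∧ c ∧ g(c) ∧ j ∧ j ∧ c) ∧ d(j ∧ l, l ∧ c), g(g(c) ∧ j ∧ j ∧ (d(l, c) ∧ c) ∧ j) ∧ l ∧ j ∧ c ∧ l ∧ j, c)  →  h(d(g(c ∧ j), g(c ∧ c ∧ j ∧ l)) ∧ d(h(c ∧ c, c ∧ j ∧ j ∧ l, c ∧ j), c ∧ c ∧ c ∧ g(c) ∧ j ∧ j ∧ j) ∧ d(j ∧ l, c ∧ l) ∧ g(d(c ∧ c ∧ j ∧ j ∧ j ∧ l ∧ l, g(c ∧ l))) ∧ h(h(l, l, j), h(l, j, l), c ∧ c), c ∧ g(c ∧ d(l, c) ∧ g(c) ∧ j ∧ j ∧ j) ∧ j ∧ j ∧ l ∧ l, c)
  Sort:  c ∧ h(d(g(c ∧ j), g(c ∧ c ∧ j ∧ l)) ∧ d(h(c ∧ c, c ∧ j ∧ j ∧ l, c ∧ j), c ∧ c ∧ c ∧ g(c) ∧ j ∧ j ∧ j) ∧ d(j ∧ l, c ∧ l) ∧ g(d(c ∧ c ∧ j ∧ j ∧ j ∧ l ∧ l, g(c ∧ l))) ∧ h(h(l, l, j), h(l, j, l), c ∧ c), c ∧ g(c ∧ d(l, c) ∧ g(c) ∧ j ∧ j ∧ j) ∧ j ∧ j ∧ l ∧ l, c) ∧ j ∧ l
Right:  h((d(h(c ∧ c, c ∧ j ∧ l ∧ j, j ∧ c), c ∧ ((g(c) ∧ c) ∧ c) ∧ j ∧ j ∧ j) ∧ h(h(l, l, j), h(l, j, l), c ∧ c)) ∧ d(j ∧ l, l ∧ c) ∧ g(d(j ∧ l ∧ l ∧ c ∧ j ∧ c ∧ j, g(l ∧ c))) ∧ d(g(c ∧ j), g((c ∧ (j ∧ c)) ∧ l)), l ∧ g(g(c) ∧ j ∧ d(l, c) ∧ c ∧ j ∧ j) ∧ j ∧ c ∧ (l ∧ j), c) ∧ c ∧ j ∧ l
  Canonicalize subterm:  h((d(h(c ∧ c, c ∧ j ∧ l ∧ j, j ∧ c), c ∧ ((g(c) ∧ c) ∧ c) ∧ j ∧ j ∧ j) ∧ h(h(l, l, j), h(l, j, l), c ∧ c)) ∧ d(j ∧ l, l ∧ c) ∧ g(d(j ∧ l ∧ l ∧ c ∧ j ∧ c ∧ j, g(l ∧ c))) ∧ d(g(c ∧ j), g((c ∧ (j ∧ c)) ∧ l)), l ∧ g(g(c) ∧ j ∧ d(l, c) ∧ c ∧ j ∧ j) ∧ j ∧ c ∧ (l ∧ j), c)  →  h(d(g(c ∧ j), g(c ∧ c ∧ j ∧ l)) ∧ d(h(c ∧ c, c ∧ j ∧ j ∧ l, c ∧ j), c ∧ c ∧ c ∧ g(c) ∧ j ∧ j ∧ j) ∧ d(j ∧ l, c ∧ l) ∧ g(d(c ∧ c ∧ j ∧ j ∧ j ∧ l ∧ l, g(c ∧ l))) ∧ h(h(l, l, j), h(l, j, l), c ∧ c), c ∧ g(c ∧ d(l, c) ∧ g(c) ∧ j ∧ j ∧ j) ∧ j ∧ j ∧ l ∧ l, c)
  Order the arguments:  c ∧ h(d(g(c ∧ j), g(c ∧ c ∧ j ∧ l)) ∧ d(h(c ∧ c, c ∧ j ∧ j ∧ l, c ∧ j), c ∧ c ∧ c ∧ g(c) ∧ j ∧ j ∧ j) ∧ d(j ∧ l, c ∧ l) ∧ g(d(c ∧ c ∧ j ∧ j ∧ j ∧ l ∧ l, g(c ∧ l))) ∧ h(h(l, l, j), h(l, j, l), c ∧ c), c ∧ g(c ∧ d(l, c) ∧ g(c) ∧ j ∧ j ∧ j) ∧ j ∧ j ∧ l ∧ l, c) ∧ j ∧ l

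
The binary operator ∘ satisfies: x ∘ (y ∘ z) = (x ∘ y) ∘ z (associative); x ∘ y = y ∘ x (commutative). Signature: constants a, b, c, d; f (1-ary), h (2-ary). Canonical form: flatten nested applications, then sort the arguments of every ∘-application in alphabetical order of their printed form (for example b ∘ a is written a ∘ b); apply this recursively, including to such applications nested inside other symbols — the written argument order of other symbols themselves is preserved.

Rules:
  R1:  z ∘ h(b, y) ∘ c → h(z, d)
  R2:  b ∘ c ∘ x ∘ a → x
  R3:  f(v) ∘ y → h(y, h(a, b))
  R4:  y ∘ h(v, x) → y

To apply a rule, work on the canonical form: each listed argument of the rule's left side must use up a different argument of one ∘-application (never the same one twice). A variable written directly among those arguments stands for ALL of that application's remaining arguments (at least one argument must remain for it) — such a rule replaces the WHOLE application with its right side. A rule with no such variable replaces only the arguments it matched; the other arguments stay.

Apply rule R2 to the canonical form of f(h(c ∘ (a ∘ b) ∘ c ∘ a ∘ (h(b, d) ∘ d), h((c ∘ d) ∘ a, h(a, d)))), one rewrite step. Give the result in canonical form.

Answer: f(h(a ∘ c ∘ d ∘ h(b, d), h(a ∘ c ∘ d, h(a, d))))

Derivation:
Canonical form:  f(h(a ∘ a ∘ b ∘ c ∘ c ∘ d ∘ h(b, d), h(a ∘ c ∘ d, h(a, d))))
R2 matches:  uses a, b, c;  x := a ∘ c ∘ d ∘ h(b, d)
The extension variable absorbs all remaining arguments, so the whole application is rewritten.
Giving:  f(h(a ∘ c ∘ d ∘ h(b, d), h(a ∘ c ∘ d, h(a, d))))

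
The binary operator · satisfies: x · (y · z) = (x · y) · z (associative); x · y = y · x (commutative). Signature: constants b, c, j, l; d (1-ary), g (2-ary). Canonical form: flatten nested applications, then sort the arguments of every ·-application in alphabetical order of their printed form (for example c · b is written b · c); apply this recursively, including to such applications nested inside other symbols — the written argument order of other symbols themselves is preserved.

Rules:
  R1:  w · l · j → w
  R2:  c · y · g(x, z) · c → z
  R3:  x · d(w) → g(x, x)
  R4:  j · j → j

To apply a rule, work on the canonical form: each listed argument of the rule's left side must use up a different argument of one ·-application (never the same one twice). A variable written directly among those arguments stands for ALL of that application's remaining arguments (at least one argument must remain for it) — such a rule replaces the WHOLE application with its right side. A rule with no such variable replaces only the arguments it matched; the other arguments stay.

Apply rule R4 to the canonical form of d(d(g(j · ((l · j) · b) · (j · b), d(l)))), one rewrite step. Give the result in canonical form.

Canonical form:  d(d(g(b · b · j · j · j · l, d(l))))
R4 matches:  uses j, j
Result:  d(d(g(b · b · j · j · l, d(l))))

Answer: d(d(g(b · b · j · j · l, d(l))))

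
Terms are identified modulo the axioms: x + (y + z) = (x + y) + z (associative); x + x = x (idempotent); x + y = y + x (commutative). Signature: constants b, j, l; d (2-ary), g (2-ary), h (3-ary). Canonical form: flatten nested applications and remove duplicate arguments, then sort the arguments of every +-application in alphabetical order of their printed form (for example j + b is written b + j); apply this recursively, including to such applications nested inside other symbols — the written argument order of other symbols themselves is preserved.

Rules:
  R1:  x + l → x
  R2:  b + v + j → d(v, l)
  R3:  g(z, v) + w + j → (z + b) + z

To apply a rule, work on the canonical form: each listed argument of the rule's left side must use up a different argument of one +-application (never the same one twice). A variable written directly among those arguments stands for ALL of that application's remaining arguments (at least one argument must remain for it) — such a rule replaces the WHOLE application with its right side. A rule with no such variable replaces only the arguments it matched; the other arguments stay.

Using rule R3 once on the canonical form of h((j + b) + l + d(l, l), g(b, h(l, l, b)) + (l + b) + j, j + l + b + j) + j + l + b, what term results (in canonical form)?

Canonical form:  b + h(b + d(l, l) + j + l, b + g(b, h(l, l, b)) + j + l, b + j + l) + j + l
R3 matches:  uses g(b, h(l, l, b)), j;  v := h(l, l, b), w := b + l, z := b
The variable takes the whole remainder — replace the entire application.
New term:  b + h(b + d(l, l) + j + l, b, b + j + l) + j + l

Answer: b + h(b + d(l, l) + j + l, b, b + j + l) + j + l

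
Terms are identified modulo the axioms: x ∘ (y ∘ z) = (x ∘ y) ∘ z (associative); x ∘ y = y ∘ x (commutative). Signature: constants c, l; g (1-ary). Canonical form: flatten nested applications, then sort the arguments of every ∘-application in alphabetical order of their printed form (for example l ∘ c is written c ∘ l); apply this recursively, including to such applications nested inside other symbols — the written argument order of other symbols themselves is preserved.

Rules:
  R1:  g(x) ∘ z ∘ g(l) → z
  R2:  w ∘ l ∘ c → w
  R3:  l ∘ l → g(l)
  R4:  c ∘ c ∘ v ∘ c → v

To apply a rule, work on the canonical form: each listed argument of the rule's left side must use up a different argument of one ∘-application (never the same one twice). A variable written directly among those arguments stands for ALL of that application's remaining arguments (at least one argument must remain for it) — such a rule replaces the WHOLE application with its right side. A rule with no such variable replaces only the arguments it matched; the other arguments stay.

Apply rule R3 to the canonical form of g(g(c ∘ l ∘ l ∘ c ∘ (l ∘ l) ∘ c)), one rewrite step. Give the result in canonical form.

Answer: g(g(c ∘ c ∘ c ∘ g(l) ∘ l ∘ l))

Derivation:
Canonical form:  g(g(c ∘ c ∘ c ∘ l ∘ l ∘ l ∘ l))
R3 matches:  uses l, l
New term:  g(g(c ∘ c ∘ c ∘ g(l) ∘ l ∘ l))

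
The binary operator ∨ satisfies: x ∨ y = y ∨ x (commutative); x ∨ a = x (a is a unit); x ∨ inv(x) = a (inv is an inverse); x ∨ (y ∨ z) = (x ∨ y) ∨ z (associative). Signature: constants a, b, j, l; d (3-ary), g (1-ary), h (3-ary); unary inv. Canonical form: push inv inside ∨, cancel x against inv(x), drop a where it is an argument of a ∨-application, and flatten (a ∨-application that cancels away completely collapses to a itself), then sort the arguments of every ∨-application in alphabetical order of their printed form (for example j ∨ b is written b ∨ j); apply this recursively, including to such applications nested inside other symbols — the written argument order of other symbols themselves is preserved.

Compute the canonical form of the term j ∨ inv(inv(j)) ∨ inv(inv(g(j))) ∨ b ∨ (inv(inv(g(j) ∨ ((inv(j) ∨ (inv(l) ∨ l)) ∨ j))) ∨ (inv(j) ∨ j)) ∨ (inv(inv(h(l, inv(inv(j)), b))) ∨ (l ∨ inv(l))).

Push inv inside:  distribute inv over ∨ and collapse double inv
Inverses cancel:  l cancels
Collect:  j ∨ j ∨ g(j) ∨ g(j) ∨ b ∨ h(l, j, b)
Sort arguments:  b ∨ g(j) ∨ g(j) ∨ h(l, j, b) ∨ j ∨ j

Answer: b ∨ g(j) ∨ g(j) ∨ h(l, j, b) ∨ j ∨ j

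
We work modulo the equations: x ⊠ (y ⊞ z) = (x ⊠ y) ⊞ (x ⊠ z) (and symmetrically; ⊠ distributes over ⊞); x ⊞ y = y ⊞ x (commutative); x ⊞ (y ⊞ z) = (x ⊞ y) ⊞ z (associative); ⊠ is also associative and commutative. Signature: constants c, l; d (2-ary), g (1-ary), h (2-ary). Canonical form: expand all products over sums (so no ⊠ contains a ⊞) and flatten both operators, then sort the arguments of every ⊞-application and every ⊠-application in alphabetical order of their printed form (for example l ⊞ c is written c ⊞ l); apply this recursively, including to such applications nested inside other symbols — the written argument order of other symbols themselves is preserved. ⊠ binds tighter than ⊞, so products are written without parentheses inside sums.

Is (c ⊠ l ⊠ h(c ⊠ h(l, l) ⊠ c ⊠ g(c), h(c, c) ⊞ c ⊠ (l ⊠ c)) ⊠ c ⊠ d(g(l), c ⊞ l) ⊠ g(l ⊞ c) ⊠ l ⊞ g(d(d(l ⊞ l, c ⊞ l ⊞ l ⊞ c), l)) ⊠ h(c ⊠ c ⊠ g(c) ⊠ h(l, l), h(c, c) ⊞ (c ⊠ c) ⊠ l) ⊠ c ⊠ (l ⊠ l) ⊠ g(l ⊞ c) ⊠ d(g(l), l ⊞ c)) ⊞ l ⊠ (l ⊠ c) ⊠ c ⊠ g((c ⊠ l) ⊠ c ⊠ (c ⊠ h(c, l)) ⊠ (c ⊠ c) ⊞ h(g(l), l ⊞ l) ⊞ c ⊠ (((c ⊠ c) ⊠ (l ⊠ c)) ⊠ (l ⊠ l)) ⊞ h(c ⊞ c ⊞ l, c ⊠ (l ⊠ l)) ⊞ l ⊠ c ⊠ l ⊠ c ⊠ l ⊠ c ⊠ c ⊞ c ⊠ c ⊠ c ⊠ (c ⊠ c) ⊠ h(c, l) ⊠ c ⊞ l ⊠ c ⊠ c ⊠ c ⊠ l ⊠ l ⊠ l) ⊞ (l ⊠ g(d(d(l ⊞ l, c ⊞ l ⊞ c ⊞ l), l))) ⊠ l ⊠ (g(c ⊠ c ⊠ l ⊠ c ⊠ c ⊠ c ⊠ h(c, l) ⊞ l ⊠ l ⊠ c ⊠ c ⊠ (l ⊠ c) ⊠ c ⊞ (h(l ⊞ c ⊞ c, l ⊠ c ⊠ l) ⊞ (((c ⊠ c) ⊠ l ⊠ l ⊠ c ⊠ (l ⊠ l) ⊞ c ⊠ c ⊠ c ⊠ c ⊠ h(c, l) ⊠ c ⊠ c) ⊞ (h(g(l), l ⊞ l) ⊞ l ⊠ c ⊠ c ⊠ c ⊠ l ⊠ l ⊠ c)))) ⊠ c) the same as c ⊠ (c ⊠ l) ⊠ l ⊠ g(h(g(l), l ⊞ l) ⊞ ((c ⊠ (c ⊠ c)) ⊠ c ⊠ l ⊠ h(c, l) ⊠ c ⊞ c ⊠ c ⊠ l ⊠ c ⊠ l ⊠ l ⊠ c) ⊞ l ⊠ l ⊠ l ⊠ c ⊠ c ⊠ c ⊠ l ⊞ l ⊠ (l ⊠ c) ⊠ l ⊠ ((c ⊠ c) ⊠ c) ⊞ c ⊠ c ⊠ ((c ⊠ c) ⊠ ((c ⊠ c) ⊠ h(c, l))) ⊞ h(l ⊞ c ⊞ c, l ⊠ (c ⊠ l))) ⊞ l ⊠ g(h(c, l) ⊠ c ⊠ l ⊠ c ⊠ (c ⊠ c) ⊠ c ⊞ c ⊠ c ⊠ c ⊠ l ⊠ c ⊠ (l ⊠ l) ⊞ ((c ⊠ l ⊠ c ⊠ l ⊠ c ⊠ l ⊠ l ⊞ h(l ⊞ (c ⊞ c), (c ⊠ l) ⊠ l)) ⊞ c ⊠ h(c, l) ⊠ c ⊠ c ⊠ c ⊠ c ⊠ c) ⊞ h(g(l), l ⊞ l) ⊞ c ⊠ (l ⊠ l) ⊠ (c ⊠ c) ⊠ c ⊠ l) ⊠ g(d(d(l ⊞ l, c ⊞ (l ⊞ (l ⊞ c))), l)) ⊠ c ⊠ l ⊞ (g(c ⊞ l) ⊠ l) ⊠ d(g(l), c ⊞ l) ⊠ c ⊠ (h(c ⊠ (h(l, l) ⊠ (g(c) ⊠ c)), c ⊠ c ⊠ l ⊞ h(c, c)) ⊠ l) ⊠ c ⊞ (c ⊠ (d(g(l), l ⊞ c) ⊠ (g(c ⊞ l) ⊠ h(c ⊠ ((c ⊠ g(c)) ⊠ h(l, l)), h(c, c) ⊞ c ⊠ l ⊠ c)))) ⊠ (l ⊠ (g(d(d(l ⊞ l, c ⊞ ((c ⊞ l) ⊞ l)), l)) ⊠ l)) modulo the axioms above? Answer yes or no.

Left:  (c ⊠ l ⊠ h(c ⊠ h(l, l) ⊠ c ⊠ g(c), h(c, c) ⊞ c ⊠ (l ⊠ c)) ⊠ c ⊠ d(g(l), c ⊞ l) ⊠ g(l ⊞ c) ⊠ l ⊞ g(d(d(l ⊞ l, c ⊞ l ⊞ l ⊞ c), l)) ⊠ h(c ⊠ c ⊠ g(c) ⊠ h(l, l), h(c, c) ⊞ (c ⊠ c) ⊠ l) ⊠ c ⊠ (l ⊠ l) ⊠ g(l ⊞ c) ⊠ d(g(l), l ⊞ c)) ⊞ l ⊠ (l ⊠ c) ⊠ c ⊠ g((c ⊠ l) ⊠ c ⊠ (c ⊠ h(c, l)) ⊠ (c ⊠ c) ⊞ h(g(l), l ⊞ l) ⊞ c ⊠ (((c ⊠ c) ⊠ (l ⊠ c)) ⊠ (l ⊠ l)) ⊞ h(c ⊞ c ⊞ l, c ⊠ (l ⊠ l)) ⊞ l ⊠ c ⊠ l ⊠ c ⊠ l ⊠ c ⊠ c ⊞ c ⊠ c ⊠ c ⊠ (c ⊠ c) ⊠ h(c, l) ⊠ c ⊞ l ⊠ c ⊠ c ⊠ c ⊠ l ⊠ l ⊠ l) ⊞ (l ⊠ g(d(d(l ⊞ l, c ⊞ l ⊞ c ⊞ l), l))) ⊠ l ⊠ (g(c ⊠ c ⊠ l ⊠ c ⊠ c ⊠ c ⊠ h(c, l) ⊞ l ⊠ l ⊠ c ⊠ c ⊠ (l ⊠ c) ⊠ c ⊞ (h(l ⊞ c ⊞ c, l ⊠ c ⊠ l) ⊞ (((c ⊠ c) ⊠ l ⊠ l ⊠ c ⊠ (l ⊠ l) ⊞ c ⊠ c ⊠ c ⊠ c ⊠ h(c, l) ⊠ c ⊠ c) ⊞ (h(g(l), l ⊞ l) ⊞ l ⊠ c ⊠ c ⊠ c ⊠ l ⊠ l ⊠ c)))) ⊠ c)
  Un-nest:  c ⊠ c ⊠ d(g(l), c ⊞ l) ⊠ g(c ⊞ l) ⊠ h(c ⊠ c ⊠ g(c) ⊠ h(l, l), c ⊠ c ⊠ l ⊞ h(c, c)) ⊠ l ⊠ l ⊞ c ⊠ d(g(l), c ⊞ l) ⊠ g(c ⊞ l) ⊠ g(d(d(l ⊞ l, c ⊞ c ⊞ l ⊞ l), l)) ⊠ h(c ⊠ c ⊠ g(c) ⊠ h(l, l), c ⊠ c ⊠ l ⊞ h(c, c)) ⊠ l ⊠ l ⊞ c ⊠ c ⊠ g(c ⊠ c ⊠ c ⊠ c ⊠ c ⊠ c ⊠ h(c, l) ⊞ c ⊠ c ⊠ c ⊠ c ⊠ c ⊠ h(c, l) ⊠ l ⊞ c ⊠ c ⊠ c ⊠ c ⊠ l ⊠ l ⊠ l ⊞ c ⊠ c ⊠ c ⊠ c ⊠ l ⊠ l ⊠ l ⊞ c ⊠ c ⊠ c ⊠ l ⊠ l ⊠ l ⊠ l ⊞ h(c ⊞ c ⊞ l, c ⊠ l ⊠ l) ⊞ h(g(l), l ⊞ l)) ⊠ l ⊠ l ⊞ c ⊠ g(c ⊠ c ⊠ c ⊠ c ⊠ c ⊠ c ⊠ h(c, l) ⊞ c ⊠ c ⊠ c ⊠ c ⊠ c ⊠ h(c, l) ⊠ l ⊞ c ⊠ c ⊠ c ⊠ c ⊠ l ⊠ l ⊠ l ⊞ c ⊠ c ⊠ c ⊠ c ⊠ l ⊠ l ⊠ l ⊞ c ⊠ c ⊠ c ⊠ l ⊠ l ⊠ l ⊠ l ⊞ h(c ⊞ c ⊞ l, c ⊠ l ⊠ l) ⊞ h(g(l), l ⊞ l)) ⊠ g(d(d(l ⊞ l, c ⊞ c ⊞ l ⊞ l), l)) ⊠ l ⊠ l
  Sort:  c ⊠ c ⊠ d(g(l), c ⊞ l) ⊠ g(c ⊞ l) ⊠ h(c ⊠ c ⊠ g(c) ⊠ h(l, l), c ⊠ c ⊠ l ⊞ h(c, c)) ⊠ l ⊠ l ⊞ c ⊠ c ⊠ g(c ⊠ c ⊠ c ⊠ c ⊠ c ⊠ c ⊠ h(c, l) ⊞ c ⊠ c ⊠ c ⊠ c ⊠ c ⊠ h(c, l) ⊠ l ⊞ c ⊠ c ⊠ c ⊠ c ⊠ l ⊠ l ⊠ l ⊞ c ⊠ c ⊠ c ⊠ c ⊠ l ⊠ l ⊠ l ⊞ c ⊠ c ⊠ c ⊠ l ⊠ l ⊠ l ⊠ l ⊞ h(c ⊞ c ⊞ l, c ⊠ l ⊠ l) ⊞ h(g(l), l ⊞ l)) ⊠ l ⊠ l ⊞ c ⊠ d(g(l), c ⊞ l) ⊠ g(c ⊞ l) ⊠ g(d(d(l ⊞ l, c ⊞ c ⊞ l ⊞ l), l)) ⊠ h(c ⊠ c ⊠ g(c) ⊠ h(l, l), c ⊠ c ⊠ l ⊞ h(c, c)) ⊠ l ⊠ l ⊞ c ⊠ g(c ⊠ c ⊠ c ⊠ c ⊠ c ⊠ c ⊠ h(c, l) ⊞ c ⊠ c ⊠ c ⊠ c ⊠ c ⊠ h(c, l) ⊠ l ⊞ c ⊠ c ⊠ c ⊠ c ⊠ l ⊠ l ⊠ l ⊞ c ⊠ c ⊠ c ⊠ c ⊠ l ⊠ l ⊠ l ⊞ c ⊠ c ⊠ c ⊠ l ⊠ l ⊠ l ⊠ l ⊞ h(c ⊞ c ⊞ l, c ⊠ l ⊠ l) ⊞ h(g(l), l ⊞ l)) ⊠ g(d(d(l ⊞ l, c ⊞ c ⊞ l ⊞ l), l)) ⊠ l ⊠ l
Right:  c ⊠ (c ⊠ l) ⊠ l ⊠ g(h(g(l), l ⊞ l) ⊞ ((c ⊠ (c ⊠ c)) ⊠ c ⊠ l ⊠ h(c, l) ⊠ c ⊞ c ⊠ c ⊠ l ⊠ c ⊠ l ⊠ l ⊠ c) ⊞ l ⊠ l ⊠ l ⊠ c ⊠ c ⊠ c ⊠ l ⊞ l ⊠ (l ⊠ c) ⊠ l ⊠ ((c ⊠ c) ⊠ c) ⊞ c ⊠ c ⊠ ((c ⊠ c) ⊠ ((c ⊠ c) ⊠ h(c, l))) ⊞ h(l ⊞ c ⊞ c, l ⊠ (c ⊠ l))) ⊞ l ⊠ g(h(c, l) ⊠ c ⊠ l ⊠ c ⊠ (c ⊠ c) ⊠ c ⊞ c ⊠ c ⊠ c ⊠ l ⊠ c ⊠ (l ⊠ l) ⊞ ((c ⊠ l ⊠ c ⊠ l ⊠ c ⊠ l ⊠ l ⊞ h(l ⊞ (c ⊞ c), (c ⊠ l) ⊠ l)) ⊞ c ⊠ h(c, l) ⊠ c ⊠ c ⊠ c ⊠ c ⊠ c) ⊞ h(g(l), l ⊞ l) ⊞ c ⊠ (l ⊠ l) ⊠ (c ⊠ c) ⊠ c ⊠ l) ⊠ g(d(d(l ⊞ l, c ⊞ (l ⊞ (l ⊞ c))), l)) ⊠ c ⊠ l ⊞ (g(c ⊞ l) ⊠ l) ⊠ d(g(l), c ⊞ l) ⊠ c ⊠ (h(c ⊠ (h(l, l) ⊠ (g(c) ⊠ c)), c ⊠ c ⊠ l ⊞ h(c, c)) ⊠ l) ⊠ c ⊞ (c ⊠ (d(g(l), l ⊞ c) ⊠ (g(c ⊞ l) ⊠ h(c ⊠ ((c ⊠ g(c)) ⊠ h(l, l)), h(c, c) ⊞ c ⊠ l ⊠ c)))) ⊠ (l ⊠ (g(d(d(l ⊞ l, c ⊞ ((c ⊞ l) ⊞ l)), l)) ⊠ l))
  Flatten:  c ⊠ c ⊠ g(c ⊠ c ⊠ c ⊠ c ⊠ c ⊠ c ⊠ h(c, l) ⊞ c ⊠ c ⊠ c ⊠ c ⊠ c ⊠ h(c, l) ⊠ l ⊞ c ⊠ c ⊠ c ⊠ c ⊠ l ⊠ l ⊠ l ⊞ c ⊠ c ⊠ c ⊠ c ⊠ l ⊠ l ⊠ l ⊞ c ⊠ c ⊠ c ⊠ l ⊠ l ⊠ l ⊠ l ⊞ h(c ⊞ c ⊞ l, c ⊠ l ⊠ l) ⊞ h(g(l), l ⊞ l)) ⊠ l ⊠ l ⊞ c ⊠ g(c ⊠ c ⊠ c ⊠ c ⊠ c ⊠ c ⊠ h(c, l) ⊞ c ⊠ c ⊠ c ⊠ c ⊠ c ⊠ h(c, l) ⊠ l ⊞ c ⊠ c ⊠ c ⊠ c ⊠ l ⊠ l ⊠ l ⊞ c ⊠ c ⊠ c ⊠ c ⊠ l ⊠ l ⊠ l ⊞ c ⊠ c ⊠ c ⊠ l ⊠ l ⊠ l ⊠ l ⊞ h(c ⊞ c ⊞ l, c ⊠ l ⊠ l) ⊞ h(g(l), l ⊞ l)) ⊠ g(d(d(l ⊞ l, c ⊞ c ⊞ l ⊞ l), l)) ⊠ l ⊠ l ⊞ c ⊠ c ⊠ d(g(l), c ⊞ l) ⊠ g(c ⊞ l) ⊠ h(c ⊠ c ⊠ g(c) ⊠ h(l, l), c ⊠ c ⊠ l ⊞ h(c, c)) ⊠ l ⊠ l ⊞ c ⊠ d(g(l), c ⊞ l) ⊠ g(c ⊞ l) ⊠ g(d(d(l ⊞ l, c ⊞ c ⊞ l ⊞ l), l)) ⊠ h(c ⊠ c ⊠ g(c) ⊠ h(l, l), c ⊠ c ⊠ l ⊞ h(c, c)) ⊠ l ⊠ l
  Order the arguments:  c ⊠ c ⊠ d(g(l), c ⊞ l) ⊠ g(c ⊞ l) ⊠ h(c ⊠ c ⊠ g(c) ⊠ h(l, l), c ⊠ c ⊠ l ⊞ h(c, c)) ⊠ l ⊠ l ⊞ c ⊠ c ⊠ g(c ⊠ c ⊠ c ⊠ c ⊠ c ⊠ c ⊠ h(c, l) ⊞ c ⊠ c ⊠ c ⊠ c ⊠ c ⊠ h(c, l) ⊠ l ⊞ c ⊠ c ⊠ c ⊠ c ⊠ l ⊠ l ⊠ l ⊞ c ⊠ c ⊠ c ⊠ c ⊠ l ⊠ l ⊠ l ⊞ c ⊠ c ⊠ c ⊠ l ⊠ l ⊠ l ⊠ l ⊞ h(c ⊞ c ⊞ l, c ⊠ l ⊠ l) ⊞ h(g(l), l ⊞ l)) ⊠ l ⊠ l ⊞ c ⊠ d(g(l), c ⊞ l) ⊠ g(c ⊞ l) ⊠ g(d(d(l ⊞ l, c ⊞ c ⊞ l ⊞ l), l)) ⊠ h(c ⊠ c ⊠ g(c) ⊠ h(l, l), c ⊠ c ⊠ l ⊞ h(c, c)) ⊠ l ⊠ l ⊞ c ⊠ g(c ⊠ c ⊠ c ⊠ c ⊠ c ⊠ c ⊠ h(c, l) ⊞ c ⊠ c ⊠ c ⊠ c ⊠ c ⊠ h(c, l) ⊠ l ⊞ c ⊠ c ⊠ c ⊠ c ⊠ l ⊠ l ⊠ l ⊞ c ⊠ c ⊠ c ⊠ c ⊠ l ⊠ l ⊠ l ⊞ c ⊠ c ⊠ c ⊠ l ⊠ l ⊠ l ⊠ l ⊞ h(c ⊞ c ⊞ l, c ⊠ l ⊠ l) ⊞ h(g(l), l ⊞ l)) ⊠ g(d(d(l ⊞ l, c ⊞ c ⊞ l ⊞ l), l)) ⊠ l ⊠ l

Answer: yes — both canonical forms are c ⊠ c ⊠ d(g(l), c ⊞ l) ⊠ g(c ⊞ l) ⊠ h(c ⊠ c ⊠ g(c) ⊠ h(l, l), c ⊠ c ⊠ l ⊞ h(c, c)) ⊠ l ⊠ l ⊞ c ⊠ c ⊠ g(c ⊠ c ⊠ c ⊠ c ⊠ c ⊠ c ⊠ h(c, l) ⊞ c ⊠ c ⊠ c ⊠ c ⊠ c ⊠ h(c, l) ⊠ l ⊞ c ⊠ c ⊠ c ⊠ c ⊠ l ⊠ l ⊠ l ⊞ c ⊠ c ⊠ c ⊠ c ⊠ l ⊠ l ⊠ l ⊞ c ⊠ c ⊠ c ⊠ l ⊠ l ⊠ l ⊠ l ⊞ h(c ⊞ c ⊞ l, c ⊠ l ⊠ l) ⊞ h(g(l), l ⊞ l)) ⊠ l ⊠ l ⊞ c ⊠ d(g(l), c ⊞ l) ⊠ g(c ⊞ l) ⊠ g(d(d(l ⊞ l, c ⊞ c ⊞ l ⊞ l), l)) ⊠ h(c ⊠ c ⊠ g(c) ⊠ h(l, l), c ⊠ c ⊠ l ⊞ h(c, c)) ⊠ l ⊠ l ⊞ c ⊠ g(c ⊠ c ⊠ c ⊠ c ⊠ c ⊠ c ⊠ h(c, l) ⊞ c ⊠ c ⊠ c ⊠ c ⊠ c ⊠ h(c, l) ⊠ l ⊞ c ⊠ c ⊠ c ⊠ c ⊠ l ⊠ l ⊠ l ⊞ c ⊠ c ⊠ c ⊠ c ⊠ l ⊠ l ⊠ l ⊞ c ⊠ c ⊠ c ⊠ l ⊠ l ⊠ l ⊠ l ⊞ h(c ⊞ c ⊞ l, c ⊠ l ⊠ l) ⊞ h(g(l), l ⊞ l)) ⊠ g(d(d(l ⊞ l, c ⊞ c ⊞ l ⊞ l), l)) ⊠ l ⊠ l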